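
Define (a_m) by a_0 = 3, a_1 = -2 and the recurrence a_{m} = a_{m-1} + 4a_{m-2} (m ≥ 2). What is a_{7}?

418

The ordinary generating function has denominator 1 - q - 4q^2.
Iterating the recurrence: a_0,…,a_{7} = 3, -2, 10, 2, 42, 50, 218, 418.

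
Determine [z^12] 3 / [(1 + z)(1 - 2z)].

8193

Partial fractions give a closed form: a_n = (1)·(-1)^n + (2)·2^n.
At n = 12: a_12 = 8193.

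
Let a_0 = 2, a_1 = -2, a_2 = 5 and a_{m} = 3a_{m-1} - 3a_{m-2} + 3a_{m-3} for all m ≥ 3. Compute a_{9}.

2970

The ordinary generating function has denominator 1 - 3q + 3q^2 - 3q^3.
Iterating the recurrence: a_0,…,a_{9} = 2, -2, 5, 27, 60, 114, 243, 567, 1314, 2970.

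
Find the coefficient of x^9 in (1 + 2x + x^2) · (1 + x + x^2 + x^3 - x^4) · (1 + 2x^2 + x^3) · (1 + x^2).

-1

(1 + 2x + x^2) has coefficients 1,2,1 for degrees 0…2.
(1 + x + x^2 + x^3 - x^4) has coefficients 1,1,1,1,-1,0,0,0,0,0 for degrees 0…9.
Multiplying by (1 + 2x^2 + x^3) gives running coefficients 1,1,3,4,2,3,-1,-1,0,0 for degrees 0…9.
Finally multiplying by (1 + x^2), the product of all factors after the first has coefficients 1,1,4,5,5,7,1,2,-1,-1 for degrees 0…9.
[x^9] = 1·(-1) + 2·(-1) + 1·2 = -1.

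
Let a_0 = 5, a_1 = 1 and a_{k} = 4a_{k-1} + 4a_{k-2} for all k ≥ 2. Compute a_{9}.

1296640

The ordinary generating function has denominator 1 - 4y - 4y^2.
Iterating the recurrence: a_0,…,a_{9} = 5, 1, 24, 100, 496, 2384, 11520, 55616, 268544, 1296640.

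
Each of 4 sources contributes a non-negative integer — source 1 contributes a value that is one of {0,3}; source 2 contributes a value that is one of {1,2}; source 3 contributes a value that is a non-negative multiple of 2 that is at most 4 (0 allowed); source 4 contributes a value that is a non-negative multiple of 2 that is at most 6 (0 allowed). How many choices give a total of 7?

5

The generating function for the choices is (1 + q^3)·(q + q^2)·(1 + q^2 + q^4)·(1 + q^2 + q^4 + q^6); the count is [q^7].
(1 + q^3) has coefficients 1,0,0,1 for degrees 0…3.
(q + q^2) has coefficients 0,1,1,0,0,0,0,0 for degrees 0…7.
Multiplying by (1 + q^2 + q^4) gives running coefficients 0,1,1,1,1,1,1,0 for degrees 0…7.
Finally multiplying by (1 + q^2 + q^4 + q^6), the product of all factors after the first has coefficients 0,1,1,2,2,3,3,3 for degrees 0…7.
[q^7] = 1·3 + 1·2 = 5.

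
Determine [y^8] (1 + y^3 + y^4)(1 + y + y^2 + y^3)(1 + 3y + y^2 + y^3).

7

(1 + y^3 + y^4) has coefficients 1,0,0,1,1 for degrees 0…4.
(1 + y + y^2 + y^3) has coefficients 1,1,1,1,0,0,0,0,0 for degrees 0…8.
Finally multiplying by (1 + 3y + y^2 + y^3), the product of all factors after the first has coefficients 1,4,5,6,5,2,1,0,0 for degrees 0…8.
[y^8] = 1·0 + 1·2 + 1·5 = 7.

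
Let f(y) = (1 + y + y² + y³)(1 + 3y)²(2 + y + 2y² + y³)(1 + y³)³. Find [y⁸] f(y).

(1 + y + y² + y³) has coefficients 1,1,1,1 for degrees 0…3.
(1 + 3y)² has coefficients 1,6,9,0,0,0,0,0,0 for degrees 0…8.
Multiplying by (2 + y + 2y² + y³) gives running coefficients 2,13,26,22,24,9,0,0,0 for degrees 0…8.
Finally multiplying by (1 + y³)³, the product of all factors after the first has coefficients 2,13,26,28,63,87,72,111,105 for degrees 0…8.
[y⁸] = 1·105 + 1·111 + 1·72 + 1·87 = 375.

375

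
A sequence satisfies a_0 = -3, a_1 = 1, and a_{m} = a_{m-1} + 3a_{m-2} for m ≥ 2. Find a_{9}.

-1445

The ordinary generating function has denominator 1 - q - 3q^2.
Iterating the recurrence: a_0,…,a_{9} = -3, 1, -8, -5, -29, -44, -131, -263, -656, -1445.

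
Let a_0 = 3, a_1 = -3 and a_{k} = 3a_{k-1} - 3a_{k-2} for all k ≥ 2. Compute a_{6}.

The ordinary generating function has denominator 1 - 3z + 3z^2.
Iterating the recurrence: a_0,…,a_{6} = 3, -3, -18, -45, -81, -108, -81.

-81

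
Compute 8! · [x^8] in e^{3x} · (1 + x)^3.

The EGF product rule gives c_8 = Σ_{k_1+k_2=8} C(8; k_1,k_2) · ∏ g_i(k_i), where e^{3x} gives (3)^k; (1+x)^3 gives the falling factorial (3)_k.
g_1(k) for k = 0…8: 1, 3, 9, 27, 81, 243, 729, 2187, 6561.
g_2(k) for k = 0…8: 1, 3, 6, 6, 0, 0, 0, 0, 0.
c_8 = Σ_k C(8,k)·g_1(k)·g_2(8−k) = 56·243·6 + 28·729·6 + 8·2187·3 + 1·6561·1 = 81648 + 122472 + 52488 + 6561 = 263169.

263169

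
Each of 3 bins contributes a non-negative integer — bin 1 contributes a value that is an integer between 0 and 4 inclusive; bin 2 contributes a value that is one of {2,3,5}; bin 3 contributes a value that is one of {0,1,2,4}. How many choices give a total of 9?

7

The generating function for the choices is (1 + y + y² + y³ + y⁴)·(y² + y³ + y⁵)·(1 + y + y² + y⁴); the count is [y⁹].
(1 + y + y² + y³ + y⁴) has coefficients 1,1,1,1,1 for degrees 0…4.
(y² + y³ + y⁵) has coefficients 0,0,1,1,0,1,0,0,0,0 for degrees 0…9.
Finally multiplying by (1 + y + y² + y⁴), the product of all factors after the first has coefficients 0,0,1,2,2,2,2,2,0,1 for degrees 0…9.
[y⁹] = 1·1 + 1·0 + 1·2 + 1·2 + 1·2 = 7.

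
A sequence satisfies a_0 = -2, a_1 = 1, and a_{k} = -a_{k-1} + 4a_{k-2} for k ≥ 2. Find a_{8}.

-1889

The ordinary generating function has denominator 1 + q - 4q^2.
Iterating the recurrence: a_0,…,a_{8} = -2, 1, -9, 13, -49, 101, -297, 701, -1889.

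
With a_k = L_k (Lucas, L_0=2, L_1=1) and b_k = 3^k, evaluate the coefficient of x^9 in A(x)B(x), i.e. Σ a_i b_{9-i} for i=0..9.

Write out a_i and b_{9-i} for i = 0,…,9 and sum the products.
Σ = 2·19683 + 1·6561 + 3·2187 + 4·729 + 7·243 + 11·81 + 18·27 + 29·9 + 47·3 + 76·1 = 58960.

58960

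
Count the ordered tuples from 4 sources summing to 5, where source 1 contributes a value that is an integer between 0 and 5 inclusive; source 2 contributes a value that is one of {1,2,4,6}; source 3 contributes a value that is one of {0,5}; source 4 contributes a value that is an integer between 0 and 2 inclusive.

8

The generating function for the choices is (1 + y + y² + y³ + y⁴ + y⁵)·(y + y² + y⁴ + y⁶)·(1 + y⁵)·(1 + y + y²); the count is [y⁵].
(1 + y + y² + y³ + y⁴ + y⁵) has coefficients 1,1,1,1,1,1 for degrees 0…5.
(y + y² + y⁴ + y⁶) has coefficients 0,1,1,0,1,0 for degrees 0…5.
Multiplying by (1 + y⁵) gives running coefficients 0,1,1,0,1,0 for degrees 0…5.
Finally multiplying by (1 + y + y²), the product of all factors after the first has coefficients 0,1,2,2,2,1 for degrees 0…5.
[y⁵] = 1·1 + 1·2 + 1·2 + 1·2 + 1·1 + 1·0 = 8.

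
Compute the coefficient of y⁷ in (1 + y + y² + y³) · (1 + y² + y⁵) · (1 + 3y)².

25

(1 + y + y² + y³) has coefficients 1,1,1,1 for degrees 0…3.
(1 + y² + y⁵) has coefficients 1,0,1,0,0,1,0,0 for degrees 0…7.
Finally multiplying by (1 + 3y)², the product of all factors after the first has coefficients 1,6,10,6,9,1,6,9 for degrees 0…7.
[y⁷] = 1·9 + 1·6 + 1·1 + 1·9 = 25.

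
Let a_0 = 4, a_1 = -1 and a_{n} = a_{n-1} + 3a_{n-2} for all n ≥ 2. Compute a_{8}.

947

The ordinary generating function has denominator 1 - t - 3t^2.
Iterating the recurrence: a_0,…,a_{8} = 4, -1, 11, 8, 41, 65, 188, 383, 947.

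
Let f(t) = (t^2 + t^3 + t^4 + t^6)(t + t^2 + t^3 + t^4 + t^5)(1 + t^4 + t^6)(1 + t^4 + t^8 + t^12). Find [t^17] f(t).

16

(t^2 + t^3 + t^4 + t^6) has coefficients 0,0,1,1,1,0,1 for degrees 0…6.
(t + t^2 + t^3 + t^4 + t^5) has coefficients 0,1,1,1,1,1,0,0,0,0,0,0,0,0,0,0,0,0 for degrees 0…17.
Multiplying by (1 + t^4 + t^6) gives running coefficients 0,1,1,1,1,2,1,2,2,2,1,1,0,0,0,0,0,0 for degrees 0…17.
Finally multiplying by (1 + t^4 + t^8 + t^12), the product of all factors after the first has coefficients 0,1,1,1,1,3,2,3,3,5,3,4,3,5,3,4,3,4 for degrees 0…17.
[t^17] = 1·4 + 1·3 + 1·5 + 1·4 = 16.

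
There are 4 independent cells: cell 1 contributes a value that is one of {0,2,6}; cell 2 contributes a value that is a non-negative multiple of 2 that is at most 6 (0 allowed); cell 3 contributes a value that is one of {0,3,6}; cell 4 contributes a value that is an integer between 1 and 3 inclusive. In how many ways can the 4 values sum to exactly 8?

The generating function for the choices is (1 + y^2 + y^6)·(1 + y^2 + y^4 + y^6)·(1 + y^3 + y^6)·(y + y^2 + y^3); the count is [y^8].
(1 + y^2 + y^6) has coefficients 1,0,1,0,0,0,1 for degrees 0…6.
(1 + y^2 + y^4 + y^6) has coefficients 1,0,1,0,1,0,1,0,0 for degrees 0…8.
Multiplying by (1 + y^3 + y^6) gives running coefficients 1,0,1,1,1,1,2,1,1 for degrees 0…8.
Finally multiplying by (y + y^2 + y^3), the product of all factors after the first has coefficients 0,1,1,2,2,3,3,4,4 for degrees 0…8.
[y^8] = 1·4 + 1·3 + 1·1 = 8.

8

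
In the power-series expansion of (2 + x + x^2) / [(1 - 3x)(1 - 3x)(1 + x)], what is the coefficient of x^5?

The denominator gives the recurrence a_n = 5a_(n−1) − 3a_(n−2) − 9a_(n−3) for n ≥ 3; the numerator fixes a_0 = 2, a_1 = 11, a_2 = 50.
Iterating: 2, 11, 50, 199, 746, 2683, so a_5 = 2683.

2683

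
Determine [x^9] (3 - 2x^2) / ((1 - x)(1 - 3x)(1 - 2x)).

The denominator gives the recurrence a_n = 6a_(n−1) − 11a_(n−2) + 6a_(n−3) for n ≥ 3; the numerator fixes a_0 = 3, a_1 = 18, a_2 = 73.
Iterating: 3, 18, 73, 258, 853, 2718, 8473, 26058, 79453, 240918, so a_9 = 240918.

240918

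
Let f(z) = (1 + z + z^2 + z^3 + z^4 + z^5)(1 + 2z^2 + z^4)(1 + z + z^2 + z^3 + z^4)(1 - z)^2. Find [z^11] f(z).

1

(1 + z + z^2 + z^3 + z^4 + z^5) has coefficients 1,1,1,1,1,1 for degrees 0…5.
(1 + 2z^2 + z^4) has coefficients 1,0,2,0,1,0,0,0,0,0,0,0 for degrees 0…11.
Multiplying by (1 + z + z^2 + z^3 + z^4) gives running coefficients 1,1,3,3,4,3,3,1,1,0,0,0 for degrees 0…11.
Finally multiplying by (1 - z)^2, the product of all factors after the first has coefficients 1,-1,2,-2,1,-2,1,-2,2,-1,1,0 for degrees 0…11.
[z^11] = 1·0 + 1·1 + 1·(-1) + 1·2 + 1·(-2) + 1·1 = 1.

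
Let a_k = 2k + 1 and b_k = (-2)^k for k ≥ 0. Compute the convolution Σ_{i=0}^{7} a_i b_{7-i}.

-23

This is [x^7] in the product of the two ordinary generating functions.
Σ = 1·(-128) + 3·64 + 5·(-32) + 7·16 + 9·(-8) + 11·4 + 13·(-2) + 15·1 = -23.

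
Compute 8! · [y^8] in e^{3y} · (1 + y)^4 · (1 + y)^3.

13808097

The EGF product rule gives c_8 = Σ_{k_1+k_2+k_3=8} C(8; k_1,k_2,k_3) · ∏ g_i(k_i), where e^{3y} gives (3)^k; (1+y)^4 gives the falling factorial (4)_k; (1+y)^3 gives the falling factorial (3)_k.
g_1(k) for k = 0…8: 1, 3, 9, 27, 81, 243, 729, 2187, 6561.
g_2(k) for k = 0…8: 1, 4, 12, 24, 24, 0, 0, 0, 0.
g_3(k) for k = 0…8: 1, 3, 6, 6, 0, 0, 0, 0, 0.
First combine the last two factors: h(k) = Σ_j C(k,j)·g_2(j)·g_3(k−j) for k = 0…8: 1, 7, 42, 210, 840, 2520, 5040, 5040, 0.
c_8 = Σ_k C(8,k)·g_1(k)·h(8−k) = 8·3·5040 + 28·9·5040 + 56·27·2520 + 70·81·840 + 56·243·210 + 28·729·42 + 8·2187·7 + 1·6561·1 = 120960 + 1270080 + 3810240 + 4762800 + 2857680 + 857304 + 122472 + 6561 = 13808097.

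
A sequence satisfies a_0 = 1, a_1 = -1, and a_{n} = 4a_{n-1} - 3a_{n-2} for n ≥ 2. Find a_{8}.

-6559

The ordinary generating function has denominator 1 - 4y + 3y^2.
Iterating the recurrence: a_0,…,a_{8} = 1, -1, -7, -25, -79, -241, -727, -2185, -6559.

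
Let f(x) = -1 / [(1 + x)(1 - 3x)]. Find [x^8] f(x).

-4921

Partial fractions give a closed form: a_n = (-1/4)·(-1)^n + (-3/4)·3^n.
At n = 8: a_8 = -4921.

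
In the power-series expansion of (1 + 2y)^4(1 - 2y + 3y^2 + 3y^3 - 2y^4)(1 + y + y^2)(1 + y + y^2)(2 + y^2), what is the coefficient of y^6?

(1 + 2y)^4 has coefficients 1,8,24,32,16 for degrees 0…4.
(1 - 2y + 3y^2 + 3y^3 - 2y^4) has coefficients 1,-2,3,3,-2,0,0 for degrees 0…6.
Multiplying by (1 + y + y^2) gives running coefficients 1,-1,2,4,4,1,-2 for degrees 0…6.
Multiplying by (1 + y + y^2) gives running coefficients 1,0,2,5,10,9,3 for degrees 0…6.
Finally multiplying by (2 + y^2), the product of all factors after the first has coefficients 2,0,5,10,22,23,16 for degrees 0…6.
[y^6] = 1·16 + 8·23 + 24·22 + 32·10 + 16·5 = 1128.

1128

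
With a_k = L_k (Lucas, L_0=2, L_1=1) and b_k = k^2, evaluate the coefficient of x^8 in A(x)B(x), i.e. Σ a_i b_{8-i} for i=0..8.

The convolution is the x^8 coefficient of A(x)B(x).
Σ = 2·64 + 1·49 + 3·36 + 4·25 + 7·16 + 11·9 + 18·4 + 29·1 + 47·0 = 697.

697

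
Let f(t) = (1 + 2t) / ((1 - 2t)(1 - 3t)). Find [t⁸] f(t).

31781

The denominator gives the recurrence a_n = 5a_(n−1) − 6a_(n−2) for n ≥ 3; the numerator fixes a_0 = 1, a_1 = 7, a_2 = 29.
Iterating: 1, 7, 29, 103, 341, 1087, 3389, 10423, 31781, so a_8 = 31781.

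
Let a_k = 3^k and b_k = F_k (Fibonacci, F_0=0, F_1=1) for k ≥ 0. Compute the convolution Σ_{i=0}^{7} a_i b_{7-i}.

1297

The convolution is the x^7 coefficient of A(x)B(x).
Σ = 1·13 + 3·8 + 9·5 + 27·3 + 81·2 + 243·1 + 729·1 + 2187·0 = 1297.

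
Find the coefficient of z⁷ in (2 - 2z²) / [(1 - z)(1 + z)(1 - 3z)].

4374

Partial fractions give a closed form: a_n = (2)·3^n.
At n = 7: a_7 = 4374.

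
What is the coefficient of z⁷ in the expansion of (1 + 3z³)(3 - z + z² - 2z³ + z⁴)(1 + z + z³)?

(1 + 3z³) has coefficients 1,0,0,3 for degrees 0…3.
(3 - z + z² - 2z³ + z⁴) has coefficients 3,-1,1,-2,1,0,0,0 for degrees 0…7.
Finally multiplying by (1 + z + z³), the product of all factors after the first has coefficients 3,2,0,2,-2,2,-2,1 for degrees 0…7.
[z⁷] = 1·1 + 3·(-2) = -5.

-5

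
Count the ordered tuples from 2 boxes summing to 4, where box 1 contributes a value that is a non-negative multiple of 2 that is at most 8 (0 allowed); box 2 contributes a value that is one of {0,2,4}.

The generating function for the choices is (1 + q^2 + q^4 + q^6 + q^8)·(1 + q^2 + q^4); the count is [q^4].
(1 + q^2 + q^4 + q^6 + q^8) has coefficients 1,0,1,0,1 for degrees 0…4.
(1 + q^2 + q^4) has coefficients 1,0,1,0,1 for degrees 0…4.
[q^4] = 1·1 + 1·1 + 1·1 = 3.

3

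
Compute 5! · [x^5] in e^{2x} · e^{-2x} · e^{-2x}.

The EGF product rule gives c_5 = Σ_{k_1+k_2+k_3=5} C(5; k_1,k_2,k_3) · ∏ g_i(k_i), where e^{2x} gives (2)^k; e^{-2x} gives (-2)^k; e^{-2x} gives (-2)^k.
g_1(k) for k = 0…5: 1, 2, 4, 8, 16, 32.
g_2(k) for k = 0…5: 1, -2, 4, -8, 16, -32.
g_3(k) for k = 0…5: 1, -2, 4, -8, 16, -32.
First combine the last two factors: h(k) = Σ_j C(k,j)·g_2(j)·g_3(k−j) for k = 0…5: 1, -4, 16, -64, 256, -1024.
c_5 = Σ_k C(5,k)·g_1(k)·h(5−k) = 1·1·(-1024) + 5·2·256 + 10·4·(-64) + 10·8·16 + 5·16·(-4) + 1·32·1 = −1024 + 2560 − 2560 + 1280 − 320 + 32 = -32.

-32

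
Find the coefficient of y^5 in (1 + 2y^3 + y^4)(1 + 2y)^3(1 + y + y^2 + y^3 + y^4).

(1 + 2y^3 + y^4) has coefficients 1,0,0,2,1 for degrees 0…4.
(1 + 2y)^3 has coefficients 1,6,12,8,0,0 for degrees 0…5.
Finally multiplying by (1 + y + y^2 + y^3 + y^4), the product of all factors after the first has coefficients 1,7,19,27,27,26 for degrees 0…5.
[y^5] = 1·26 + 2·19 + 1·7 = 71.

71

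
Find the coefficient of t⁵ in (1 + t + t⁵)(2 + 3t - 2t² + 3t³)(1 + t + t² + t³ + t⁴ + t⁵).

14

(1 + t + t⁵) has coefficients 1,1,0,0,0,1 for degrees 0…5.
(2 + 3t - 2t² + 3t³) has coefficients 2,3,-2,3,0,0 for degrees 0…5.
Finally multiplying by (1 + t + t² + t³ + t⁴ + t⁵), the product of all factors after the first has coefficients 2,5,3,6,6,6 for degrees 0…5.
[t⁵] = 1·6 + 1·6 + 1·2 = 14.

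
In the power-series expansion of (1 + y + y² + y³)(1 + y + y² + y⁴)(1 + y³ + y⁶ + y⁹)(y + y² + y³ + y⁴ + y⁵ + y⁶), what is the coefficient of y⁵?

(1 + y + y² + y³) has coefficients 1,1,1,1 for degrees 0…3.
(1 + y + y² + y⁴) has coefficients 1,1,1,0,1,0 for degrees 0…5.
Multiplying by (1 + y³ + y⁶ + y⁹) gives running coefficients 1,1,1,1,2,1 for degrees 0…5.
Finally multiplying by (y + y² + y³ + y⁴ + y⁵ + y⁶), the product of all factors after the first has coefficients 0,1,2,3,4,6 for degrees 0…5.
[y⁵] = 1·6 + 1·4 + 1·3 + 1·2 = 15.

15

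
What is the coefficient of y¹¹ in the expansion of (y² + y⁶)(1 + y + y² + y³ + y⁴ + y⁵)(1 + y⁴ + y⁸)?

4

(y² + y⁶) has coefficients 0,0,1,0,0,0,1 for degrees 0…6.
(1 + y + y² + y³ + y⁴ + y⁵) has coefficients 1,1,1,1,1,1,0,0,0,0,0,0 for degrees 0…11.
Finally multiplying by (1 + y⁴ + y⁸), the product of all factors after the first has coefficients 1,1,1,1,2,2,1,1,2,2,1,1 for degrees 0…11.
[y¹¹] = 1·2 + 1·2 = 4.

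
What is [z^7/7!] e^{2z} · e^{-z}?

The EGF product rule gives c_7 = Σ_{k_1+k_2=7} C(7; k_1,k_2) · ∏ g_i(k_i), where e^{2z} gives (2)^k; e^{-z} gives (-1)^k.
g_1(k) for k = 0…7: 1, 2, 4, 8, 16, 32, 64, 128.
g_2(k) for k = 0…7: 1, -1, 1, -1, 1, -1, 1, -1.
c_7 = Σ_k C(7,k)·g_1(k)·g_2(7−k) = 1·1·(-1) + 7·2·1 + 21·4·(-1) + 35·8·1 + 35·16·(-1) + 21·32·1 + 7·64·(-1) + 1·128·1 = −1 + 14 − 84 + 280 − 560 + 672 − 448 + 128 = 1.

1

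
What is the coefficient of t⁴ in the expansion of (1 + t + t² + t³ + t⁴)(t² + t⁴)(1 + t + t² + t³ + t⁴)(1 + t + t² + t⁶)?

7

(1 + t + t² + t³ + t⁴) has coefficients 1,1,1,1,1 for degrees 0…4.
(t² + t⁴) has coefficients 0,0,1,0,1 for degrees 0…4.
Multiplying by (1 + t + t² + t³ + t⁴) gives running coefficients 0,0,1,1,2 for degrees 0…4.
Finally multiplying by (1 + t + t² + t⁶), the product of all factors after the first has coefficients 0,0,1,2,4 for degrees 0…4.
[t⁴] = 1·4 + 1·2 + 1·1 + 1·0 + 1·0 = 7.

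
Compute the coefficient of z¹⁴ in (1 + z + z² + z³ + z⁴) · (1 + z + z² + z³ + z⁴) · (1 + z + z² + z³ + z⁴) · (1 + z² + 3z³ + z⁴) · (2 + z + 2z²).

(1 + z + z² + z³ + z⁴) has coefficients 1,1,1,1,1 for degrees 0…4.
(1 + z + z² + z³ + z⁴) has coefficients 1,1,1,1,1,0,0,0,0,0,0,0,0,0,0 for degrees 0…14.
Multiplying by (1 + z + z² + z³ + z⁴) gives running coefficients 1,2,3,4,5,4,3,2,1,0,0,0,0,0,0 for degrees 0…14.
Multiplying by (1 + z² + 3z³ + z⁴) gives running coefficients 1,2,4,9,15,19,23,25,21,15,10,5,1,0,0 for degrees 0…14.
Finally multiplying by (2 + z + 2z²), the product of all factors after the first has coefficients 2,5,12,26,47,71,95,111,113,101,77,50,27,11,2 for degrees 0…14.
[z¹⁴] = 1·2 + 1·11 + 1·27 + 1·50 + 1·77 = 167.

167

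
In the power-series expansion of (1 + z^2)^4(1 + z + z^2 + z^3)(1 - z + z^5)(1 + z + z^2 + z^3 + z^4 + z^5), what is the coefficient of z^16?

31

(1 + z^2)^4 has coefficients 1,0,4,0,6,0,4,0,1 for degrees 0…8.
(1 + z + z^2 + z^3) has coefficients 1,1,1,1,0,0,0,0,0,0,0,0,0,0,0,0,0 for degrees 0…16.
Multiplying by (1 - z + z^5) gives running coefficients 1,0,0,0,-1,1,1,1,1,0,0,0,0,0,0,0,0 for degrees 0…16.
Finally multiplying by (1 + z + z^2 + z^3 + z^4 + z^5), the product of all factors after the first has coefficients 1,1,1,1,0,1,1,2,3,3,4,3,2,1,0,0,0 for degrees 0…16.
[z^16] = 1·0 + 4·0 + 6·2 + 4·4 + 1·3 = 31.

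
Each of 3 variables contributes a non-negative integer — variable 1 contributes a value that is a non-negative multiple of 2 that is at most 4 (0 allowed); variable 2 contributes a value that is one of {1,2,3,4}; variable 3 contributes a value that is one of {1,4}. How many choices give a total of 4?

The generating function for the choices is (1 + z² + z⁴)·(z + z² + z³ + z⁴)·(z + z⁴); the count is [z⁴].
(1 + z² + z⁴) has coefficients 1,0,1,0,1 for degrees 0…4.
(z + z² + z³ + z⁴) has coefficients 0,1,1,1,1 for degrees 0…4.
Finally multiplying by (z + z⁴), the product of all factors after the first has coefficients 0,0,1,1,1 for degrees 0…4.
[z⁴] = 1·1 + 1·1 + 1·0 = 2.

2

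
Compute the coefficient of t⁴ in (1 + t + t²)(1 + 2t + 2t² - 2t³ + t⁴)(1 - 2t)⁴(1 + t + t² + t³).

(1 + t + t²) has coefficients 1,1,1 for degrees 0…2.
(1 + 2t + 2t² - 2t³ + t⁴) has coefficients 1,2,2,-2,1 for degrees 0…4.
Multiplying by (1 - 2t)⁴ gives running coefficients 1,-6,10,-2,17 for degrees 0…4.
Finally multiplying by (1 + t + t² + t³), the product of all factors after the first has coefficients 1,-5,5,3,19 for degrees 0…4.
[t⁴] = 1·19 + 1·3 + 1·5 = 27.

27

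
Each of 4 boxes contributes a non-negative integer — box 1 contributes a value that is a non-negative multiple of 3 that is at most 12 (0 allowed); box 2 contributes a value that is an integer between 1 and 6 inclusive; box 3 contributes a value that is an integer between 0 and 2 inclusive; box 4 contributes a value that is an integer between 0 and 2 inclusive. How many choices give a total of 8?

The generating function for the choices is (1 + q³ + q⁶ + q⁹ + q¹²)·(q + q² + q³ + q⁴ + q⁵ + q⁶)·(1 + q + q²)·(1 + q + q²); the count is [q⁸].
(1 + q³ + q⁶ + q⁹ + q¹²) has coefficients 1,0,0,1,0,0,1,0,0 for degrees 0…8.
(q + q² + q³ + q⁴ + q⁵ + q⁶) has coefficients 0,1,1,1,1,1,1,0,0 for degrees 0…8.
Multiplying by (1 + q + q²) gives running coefficients 0,1,2,3,3,3,3,2,1 for degrees 0…8.
Finally multiplying by (1 + q + q²), the product of all factors after the first has coefficients 0,1,3,6,8,9,9,8,6 for degrees 0…8.
[q⁸] = 1·6 + 1·9 + 1·3 = 18.

18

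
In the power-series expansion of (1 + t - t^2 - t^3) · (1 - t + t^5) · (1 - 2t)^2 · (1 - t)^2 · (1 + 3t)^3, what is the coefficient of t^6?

(1 + t - t^2 - t^3) has coefficients 1,1,-1,-1 for degrees 0…3.
(1 - t + t^5) has coefficients 1,-1,0,0,0,1,0 for degrees 0…6.
Multiplying by (1 - 2t)^2 gives running coefficients 1,-5,8,-4,0,1,-4 for degrees 0…6.
Multiplying by (1 - t)^2 gives running coefficients 1,-7,19,-25,16,-3,-6 for degrees 0…6.
Finally multiplying by (1 + 3t)^3, the product of all factors after the first has coefficients 1,2,-17,-16,115,-21,-276 for degrees 0…6.
[t^6] = 1·(-276) + 1·(-21) − 1·115 − 1·(-16) = -396.

-396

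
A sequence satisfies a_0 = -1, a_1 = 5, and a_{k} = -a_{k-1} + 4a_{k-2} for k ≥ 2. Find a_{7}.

The ordinary generating function has denominator 1 + y - 4y^2.
Iterating the recurrence: a_0,…,a_{7} = -1, 5, -9, 29, -65, 181, -441, 1165.

1165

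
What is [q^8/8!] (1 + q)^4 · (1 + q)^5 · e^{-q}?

-56519

The EGF product rule gives c_8 = Σ_{k_1+k_2+k_3=8} C(8; k_1,k_2,k_3) · ∏ g_i(k_i), where (1+q)^4 gives the falling factorial (4)_k; (1+q)^5 gives the falling factorial (5)_k; e^{-q} gives (-1)^k.
g_1(k) for k = 0…8: 1, 4, 12, 24, 24, 0, 0, 0, 0.
g_2(k) for k = 0…8: 1, 5, 20, 60, 120, 120, 0, 0, 0.
g_3(k) for k = 0…8: 1, -1, 1, -1, 1, -1, 1, -1, 1.
First combine the last two factors: h(k) = Σ_j C(k,j)·g_2(j)·g_3(k−j) for k = 0…8: 1, 4, 11, 14, -19, -56, 151, 34, -1159.
c_8 = Σ_k C(8,k)·g_1(k)·h(8−k) = 1·1·(-1159) + 8·4·34 + 28·12·151 + 56·24·(-56) + 70·24·(-19) = −1159 + 1088 + 50736 − 75264 − 31920 = -56519.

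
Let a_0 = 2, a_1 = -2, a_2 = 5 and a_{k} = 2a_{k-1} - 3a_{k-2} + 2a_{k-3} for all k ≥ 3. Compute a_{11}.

The ordinary generating function has denominator 1 - 2z + 3z^2 - 2z^3.
Iterating the recurrence: a_0,…,a_{11} = 2, -2, 5, 20, 21, -8, -39, -12, 77, 112, -31, -244.

-244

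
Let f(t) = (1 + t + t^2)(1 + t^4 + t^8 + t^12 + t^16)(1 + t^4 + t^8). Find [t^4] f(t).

(1 + t + t^2) has coefficients 1,1,1 for degrees 0…2.
(1 + t^4 + t^8 + t^12 + t^16) has coefficients 1,0,0,0,1 for degrees 0…4.
Finally multiplying by (1 + t^4 + t^8), the product of all factors after the first has coefficients 1,0,0,0,2 for degrees 0…4.
[t^4] = 1·2 + 1·0 + 1·0 = 2.

2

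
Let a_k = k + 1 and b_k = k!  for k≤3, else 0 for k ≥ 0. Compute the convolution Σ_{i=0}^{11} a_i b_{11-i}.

The convolution is the t^11 coefficient of A(t)B(t).
Σ = 1·0 + 2·0 + 3·0 + 4·0 + 5·0 + 6·0 + 7·0 + 8·0 + 9·6 + 10·2 + 11·1 + 12·1 = 97.

97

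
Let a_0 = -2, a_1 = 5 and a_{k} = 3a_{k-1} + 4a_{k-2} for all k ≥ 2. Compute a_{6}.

2455

The ordinary generating function has denominator 1 - 3z - 4z^2.
Iterating the recurrence: a_0,…,a_{6} = -2, 5, 7, 41, 151, 617, 2455.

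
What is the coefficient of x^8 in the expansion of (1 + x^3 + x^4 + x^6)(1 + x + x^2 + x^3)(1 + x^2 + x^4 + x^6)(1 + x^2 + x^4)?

18

(1 + x^3 + x^4 + x^6) has coefficients 1,0,0,1,1,0,1 for degrees 0…6.
(1 + x + x^2 + x^3) has coefficients 1,1,1,1,0,0,0,0,0 for degrees 0…8.
Multiplying by (1 + x^2 + x^4 + x^6) gives running coefficients 1,1,2,2,2,2,2,2,1 for degrees 0…8.
Finally multiplying by (1 + x^2 + x^4), the product of all factors after the first has coefficients 1,1,3,3,5,5,6,6,5 for degrees 0…8.
[x^8] = 1·5 + 1·5 + 1·5 + 1·3 = 18.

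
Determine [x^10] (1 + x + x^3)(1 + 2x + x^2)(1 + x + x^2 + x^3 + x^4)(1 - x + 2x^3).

9

(1 + x + x^3) has coefficients 1,1,0,1 for degrees 0…3.
(1 + 2x + x^2) has coefficients 1,2,1,0,0,0,0,0,0,0,0 for degrees 0…10.
Multiplying by (1 + x + x^2 + x^3 + x^4) gives running coefficients 1,3,4,4,4,3,1,0,0,0,0 for degrees 0…10.
Finally multiplying by (1 - x + 2x^3), the product of all factors after the first has coefficients 1,2,1,2,6,7,6,7,6,2,0 for degrees 0…10.
[x^10] = 1·0 + 1·2 + 1·7 = 9.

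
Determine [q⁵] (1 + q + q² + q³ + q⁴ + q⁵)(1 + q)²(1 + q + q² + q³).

(1 + q + q² + q³ + q⁴ + q⁵) has coefficients 1,1,1,1,1,1 for degrees 0…5.
(1 + q)² has coefficients 1,2,1,0,0,0 for degrees 0…5.
Finally multiplying by (1 + q + q² + q³), the product of all factors after the first has coefficients 1,3,4,4,3,1 for degrees 0…5.
[q⁵] = 1·1 + 1·3 + 1·4 + 1·4 + 1·3 + 1·1 = 16.

16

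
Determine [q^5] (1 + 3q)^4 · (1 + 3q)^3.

5103

(1 + 3q)^4 has coefficients 1,12,54,108,81 for degrees 0…4.
(1 + 3q)^3 has coefficients 1,9,27,27,0,0 for degrees 0…5.
[q^5] = 1·0 + 12·0 + 54·27 + 108·27 + 81·9 = 5103.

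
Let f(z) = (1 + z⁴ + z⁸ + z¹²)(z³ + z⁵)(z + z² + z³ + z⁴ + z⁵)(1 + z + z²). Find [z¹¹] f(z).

(1 + z⁴ + z⁸ + z¹²) has coefficients 1,0,0,0,1,0,0,0,1,0,0,0 for degrees 0…11.
(z³ + z⁵) has coefficients 0,0,0,1,0,1,0,0,0,0,0,0 for degrees 0…11.
Multiplying by (z + z² + z³ + z⁴ + z⁵) gives running coefficients 0,0,0,0,1,1,2,2,2,1,1,0 for degrees 0…11.
Finally multiplying by (1 + z + z²), the product of all factors after the first has coefficients 0,0,0,0,1,2,4,5,6,5,4,2 for degrees 0…11.
[z¹¹] = 1·2 + 1·5 + 1·0 = 7.

7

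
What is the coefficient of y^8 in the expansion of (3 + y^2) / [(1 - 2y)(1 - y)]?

The denominator gives the recurrence a_n = 3a_(n−1) − 2a_(n−2) for n ≥ 3; the numerator fixes a_0 = 3, a_1 = 9, a_2 = 22.
Iterating: 3, 9, 22, 48, 100, 204, 412, 828, 1660, so a_8 = 1660.

1660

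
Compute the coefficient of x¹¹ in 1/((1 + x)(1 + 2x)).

The denominator gives the recurrence a_n = −3a_(n−1) − 2a_(n−2) for n ≥ 2; the numerator fixes a_0 = 1, a_1 = -3.
Iterating: 1, -3, 7, -15, 31, -63, 127, -255, 511, -1023, 2047, -4095, so a_11 = -4095.

-4095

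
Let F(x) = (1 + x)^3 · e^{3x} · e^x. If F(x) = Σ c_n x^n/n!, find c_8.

The EGF product rule gives c_8 = Σ_{k_1+k_2+k_3=8} C(8; k_1,k_2,k_3) · ∏ g_i(k_i), where (1+x)^3 gives the falling factorial (3)_k; e^{3x} gives (3)^k; e^x gives (1)^k.
g_1(k) for k = 0…8: 1, 3, 6, 6, 0, 0, 0, 0, 0.
g_2(k) for k = 0…8: 1, 3, 9, 27, 81, 243, 729, 2187, 6561.
g_3(k) for k = 0…8: 1, 1, 1, 1, 1, 1, 1, 1, 1.
First combine the last two factors: h(k) = Σ_j C(k,j)·g_2(j)·g_3(k−j) for k = 0…8: 1, 4, 16, 64, 256, 1024, 4096, 16384, 65536.
c_8 = Σ_k C(8,k)·g_1(k)·h(8−k) = 1·1·65536 + 8·3·16384 + 28·6·4096 + 56·6·1024 = 65536 + 393216 + 688128 + 344064 = 1490944.

1490944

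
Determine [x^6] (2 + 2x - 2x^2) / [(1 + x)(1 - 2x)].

The denominator gives the recurrence a_n = a_(n−1) + 2a_(n−2) for n ≥ 3; the numerator fixes a_0 = 2, a_1 = 4, a_2 = 6.
Iterating: 2, 4, 6, 14, 26, 54, 106, so a_6 = 106.

106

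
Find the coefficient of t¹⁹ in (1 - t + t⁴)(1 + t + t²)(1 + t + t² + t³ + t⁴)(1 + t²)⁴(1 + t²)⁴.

176

(1 - t + t⁴) has coefficients 1,-1,0,0,1 for degrees 0…4.
(1 + t + t²) has coefficients 1,1,1,0,0,0,0,0,0,0,0,0,0,0,0,0,0,0,0,0 for degrees 0…19.
Multiplying by (1 + t + t² + t³ + t⁴) gives running coefficients 1,2,3,3,3,2,1,0,0,0,0,0,0,0,0,0,0,0,0,0 for degrees 0…19.
Multiplying by (1 + t²)⁴ gives running coefficients 1,2,7,11,21,26,35,34,35,26,21,11,7,2,1,0,0,0,0,0 for degrees 0…19.
Finally multiplying by (1 + t²)⁴, the product of all factors after the first has coefficients 1,2,11,19,55,82,165,212,330,364,462,434,462,364,330,212,165,82,55,19 for degrees 0…19.
[t¹⁹] = 1·19 − 1·55 + 1·212 = 176.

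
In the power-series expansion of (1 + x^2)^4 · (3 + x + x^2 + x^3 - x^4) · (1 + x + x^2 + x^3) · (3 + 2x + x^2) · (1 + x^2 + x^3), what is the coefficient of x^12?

376

(1 + x^2)^4 has coefficients 1,0,4,0,6,0,4,0,1 for degrees 0…8.
(3 + x + x^2 + x^3 - x^4) has coefficients 3,1,1,1,-1,0,0,0,0,0,0,0,0 for degrees 0…12.
Multiplying by (1 + x + x^2 + x^3) gives running coefficients 3,4,5,6,2,1,0,-1,0,0,0,0,0 for degrees 0…12.
Multiplying by (3 + 2x + x^2) gives running coefficients 9,18,26,32,23,13,4,-2,-2,-1,0,0,0 for degrees 0…12.
Finally multiplying by (1 + x^2 + x^3), the product of all factors after the first has coefficients 9,18,35,59,67,71,59,34,15,1,-4,-3,-1 for degrees 0…12.
[x^12] = 1·(-1) + 4·(-4) + 6·15 + 4·59 + 1·67 = 376.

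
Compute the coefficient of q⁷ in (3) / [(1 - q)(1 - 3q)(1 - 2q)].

Partial fractions give a closed form: a_n = (3/2)·1^n + (27/2)·3^n + (-12)·2^n.
At n = 7: a_7 = 27990.

27990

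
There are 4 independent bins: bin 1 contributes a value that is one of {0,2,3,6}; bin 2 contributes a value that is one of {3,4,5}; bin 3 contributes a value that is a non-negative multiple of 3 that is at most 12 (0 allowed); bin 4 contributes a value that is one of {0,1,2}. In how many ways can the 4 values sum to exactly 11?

12

The generating function for the choices is (1 + x² + x³ + x⁶)·(x³ + x⁴ + x⁵)·(1 + x³ + x⁶ + x⁹ + x¹²)·(1 + x + x²); the count is [x¹¹].
(1 + x² + x³ + x⁶) has coefficients 1,0,1,1,0,0,1 for degrees 0…6.
(x³ + x⁴ + x⁵) has coefficients 0,0,0,1,1,1,0,0,0,0,0,0 for degrees 0…11.
Multiplying by (1 + x³ + x⁶ + x⁹ + x¹²) gives running coefficients 0,0,0,1,1,1,1,1,1,1,1,1 for degrees 0…11.
Finally multiplying by (1 + x + x²), the product of all factors after the first has coefficients 0,0,0,1,2,3,3,3,3,3,3,3 for degrees 0…11.
[x¹¹] = 1·3 + 1·3 + 1·3 + 1·3 = 12.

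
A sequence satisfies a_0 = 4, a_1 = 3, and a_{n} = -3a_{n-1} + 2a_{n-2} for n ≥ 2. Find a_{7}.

1329

The ordinary generating function has denominator 1 + 3t - 2t^2.
Iterating the recurrence: a_0,…,a_{7} = 4, 3, -1, 9, -29, 105, -373, 1329.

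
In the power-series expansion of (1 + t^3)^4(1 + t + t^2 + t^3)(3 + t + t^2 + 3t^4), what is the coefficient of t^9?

54

(1 + t^3)^4 has coefficients 1,0,0,4,0,0,6,0,0,4 for degrees 0…9.
(1 + t + t^2 + t^3) has coefficients 1,1,1,1,0,0,0,0,0,0 for degrees 0…9.
Finally multiplying by (3 + t + t^2 + 3t^4), the product of all factors after the first has coefficients 3,4,5,5,5,4,3,3,0,0 for degrees 0…9.
[t^9] = 1·0 + 4·3 + 6·5 + 4·3 = 54.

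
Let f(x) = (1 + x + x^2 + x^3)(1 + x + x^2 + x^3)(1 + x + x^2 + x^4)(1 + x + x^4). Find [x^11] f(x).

8

(1 + x + x^2 + x^3) has coefficients 1,1,1,1 for degrees 0…3.
(1 + x + x^2 + x^3) has coefficients 1,1,1,1,0,0,0,0,0,0,0,0 for degrees 0…11.
Multiplying by (1 + x + x^2 + x^4) gives running coefficients 1,2,3,3,3,2,1,1,0,0,0,0 for degrees 0…11.
Finally multiplying by (1 + x + x^4), the product of all factors after the first has coefficients 1,3,5,6,7,7,6,5,4,2,1,1 for degrees 0…11.
[x^11] = 1·1 + 1·1 + 1·2 + 1·4 = 8.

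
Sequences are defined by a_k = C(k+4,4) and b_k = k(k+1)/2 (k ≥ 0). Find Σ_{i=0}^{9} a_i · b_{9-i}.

6435

Write out a_i and b_{9-i} for i = 0,…,9 and sum the products.
Σ = 1·45 + 5·36 + 15·28 + 35·21 + 70·15 + 126·10 + 210·6 + 330·3 + 495·1 + 715·0 = 6435.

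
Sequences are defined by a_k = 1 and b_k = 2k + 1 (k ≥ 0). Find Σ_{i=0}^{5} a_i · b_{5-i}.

Write out a_i and b_{5-i} for i = 0,…,5 and sum the products.
Σ = 1·11 + 1·9 + 1·7 + 1·5 + 1·3 + 1·1 = 36.

36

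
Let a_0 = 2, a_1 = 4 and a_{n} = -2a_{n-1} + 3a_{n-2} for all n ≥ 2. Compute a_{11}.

The ordinary generating function has denominator 1 + 2y - 3y^2.
Iterating the recurrence: a_0,…,a_{11} = 2, 4, -2, 16, -38, 124, -362, 1096, -3278, 9844, -29522, 88576.

88576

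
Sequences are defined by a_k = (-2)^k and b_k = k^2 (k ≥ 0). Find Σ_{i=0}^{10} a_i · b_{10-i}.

Write out a_i and b_{10-i} for i = 0,…,10 and sum the products.
Σ = 1·100 − 2·81 + 4·64 − 8·49 + 16·36 − 32·25 + 64·16 − 128·9 + 256·4 − 512·1 + 1024·0 = -38.

-38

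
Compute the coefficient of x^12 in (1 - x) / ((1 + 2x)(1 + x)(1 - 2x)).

The denominator gives the recurrence a_n = −a_(n−1) + 4a_(n−2) + 4a_(n−3) for n ≥ 3; the numerator fixes a_0 = 1, a_1 = -2, a_2 = 6.
Iterating: 1, -2, 6, -10, 26, -42, 106, -170, 426, -682, 1706, -2730, 6826, so a_12 = 6826.

6826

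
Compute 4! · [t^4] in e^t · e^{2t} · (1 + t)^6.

4149

The EGF product rule gives c_4 = Σ_{k_1+k_2+k_3=4} C(4; k_1,k_2,k_3) · ∏ g_i(k_i), where e^t gives (1)^k; e^{2t} gives (2)^k; (1+t)^6 gives the falling factorial (6)_k.
g_1(k) for k = 0…4: 1, 1, 1, 1, 1.
g_2(k) for k = 0…4: 1, 2, 4, 8, 16.
g_3(k) for k = 0…4: 1, 6, 30, 120, 360.
First combine the last two factors: h(k) = Σ_j C(k,j)·g_2(j)·g_3(k−j) for k = 0…4: 1, 8, 58, 380, 2248.
c_4 = Σ_k C(4,k)·g_1(k)·h(4−k) = 1·1·2248 + 4·1·380 + 6·1·58 + 4·1·8 + 1·1·1 = 2248 + 1520 + 348 + 32 + 1 = 4149.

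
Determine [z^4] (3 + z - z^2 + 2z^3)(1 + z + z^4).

5

(3 + z - z^2 + 2z^3) has coefficients 3,1,-1,2 for degrees 0…3.
(1 + z + z^4) has coefficients 1,1,0,0,1 for degrees 0…4.
[z^4] = 3·1 + 1·0 − 1·0 + 2·1 = 5.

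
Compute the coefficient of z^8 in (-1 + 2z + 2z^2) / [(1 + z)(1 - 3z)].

The denominator gives the recurrence a_n = 2a_(n−1) + 3a_(n−2) for n ≥ 3; the numerator fixes a_0 = -1, a_1 = 0, a_2 = -1.
Iterating: -1, 0, -1, -2, -7, -20, -61, -182, -547, so a_8 = -547.

-547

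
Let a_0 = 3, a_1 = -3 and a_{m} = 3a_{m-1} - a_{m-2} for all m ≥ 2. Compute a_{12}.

-192237

The ordinary generating function has denominator 1 - 3y + y^2.
Iterating the recurrence: a_0,…,a_{12} = 3, -3, -12, -33, -87, -228, -597, -1563, -4092, -10713, -28047, -73428, -192237.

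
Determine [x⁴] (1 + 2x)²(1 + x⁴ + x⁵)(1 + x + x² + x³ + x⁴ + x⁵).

10

(1 + 2x)² has coefficients 1,4,4 for degrees 0…2.
(1 + x⁴ + x⁵) has coefficients 1,0,0,0,1 for degrees 0…4.
Finally multiplying by (1 + x + x² + x³ + x⁴ + x⁵), the product of all factors after the first has coefficients 1,1,1,1,2 for degrees 0…4.
[x⁴] = 1·2 + 4·1 + 4·1 = 10.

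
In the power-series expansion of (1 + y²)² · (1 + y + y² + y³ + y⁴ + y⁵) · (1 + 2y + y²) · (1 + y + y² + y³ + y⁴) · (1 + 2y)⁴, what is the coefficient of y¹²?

4356

(1 + y²)² has coefficients 1,0,2,0,1 for degrees 0…4.
(1 + y + y² + y³ + y⁴ + y⁵) has coefficients 1,1,1,1,1,1,0,0,0,0,0,0,0 for degrees 0…12.
Multiplying by (1 + 2y + y²) gives running coefficients 1,3,4,4,4,4,3,1,0,0,0,0,0 for degrees 0…12.
Multiplying by (1 + y + y² + y³ + y⁴) gives running coefficients 1,4,8,12,16,19,19,16,12,8,4,1,0 for degrees 0…12.
Finally multiplying by (1 + 2y)⁴, the product of all factors after the first has coefficients 1,12,64,204,448,755,1067,1328,1460,1400,1172,865,552 for degrees 0…12.
[y¹²] = 1·552 + 2·1172 + 1·1460 = 4356.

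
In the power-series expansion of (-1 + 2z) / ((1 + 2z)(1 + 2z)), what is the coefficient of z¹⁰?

The denominator gives the recurrence a_n = −4a_(n−1) − 4a_(n−2) for n ≥ 2; the numerator fixes a_0 = -1, a_1 = 6.
Iterating: -1, 6, -20, 56, -144, 352, -832, 1920, -4352, 9728, -21504, so a_10 = -21504.

-21504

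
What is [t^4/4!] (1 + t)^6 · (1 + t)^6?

The EGF product rule gives c_4 = Σ_{k_1+k_2=4} C(4; k_1,k_2) · ∏ g_i(k_i), where (1+t)^6 gives the falling factorial (6)_k; (1+t)^6 gives the falling factorial (6)_k.
g_1(k) for k = 0…4: 1, 6, 30, 120, 360.
g_2(k) for k = 0…4: 1, 6, 30, 120, 360.
c_4 = Σ_k C(4,k)·g_1(k)·g_2(4−k) = 1·1·360 + 4·6·120 + 6·30·30 + 4·120·6 + 1·360·1 = 360 + 2880 + 5400 + 2880 + 360 = 11880.

11880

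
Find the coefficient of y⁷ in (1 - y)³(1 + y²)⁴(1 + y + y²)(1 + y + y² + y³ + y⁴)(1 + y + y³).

2

(1 - y)³ has coefficients 1,-3,3,-1 for degrees 0…3.
(1 + y²)⁴ has coefficients 1,0,4,0,6,0,4,0 for degrees 0…7.
Multiplying by (1 + y + y²) gives running coefficients 1,1,5,4,10,6,10,4 for degrees 0…7.
Multiplying by (1 + y + y² + y³ + y⁴) gives running coefficients 1,2,7,11,21,26,35,34 for degrees 0…7.
Finally multiplying by (1 + y + y³), the product of all factors after the first has coefficients 1,3,9,19,34,54,72,90 for degrees 0…7.
[y⁷] = 1·90 − 3·72 + 3·54 − 1·34 = 2.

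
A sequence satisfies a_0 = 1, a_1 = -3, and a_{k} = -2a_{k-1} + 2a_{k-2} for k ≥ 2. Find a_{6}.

448

The ordinary generating function has denominator 1 + 2x - 2x^2.
Iterating the recurrence: a_0,…,a_{6} = 1, -3, 8, -22, 60, -164, 448.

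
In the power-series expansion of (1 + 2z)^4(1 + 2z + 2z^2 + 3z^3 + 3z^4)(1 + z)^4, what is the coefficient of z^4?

(1 + 2z)^4 has coefficients 1,8,24,32,16 for degrees 0…4.
(1 + 2z + 2z^2 + 3z^3 + 3z^4) has coefficients 1,2,2,3,3 for degrees 0…4.
Finally multiplying by (1 + z)^4, the product of all factors after the first has coefficients 1,6,16,27,36 for degrees 0…4.
[z^4] = 1·36 + 8·27 + 24·16 + 32·6 + 16·1 = 844.

844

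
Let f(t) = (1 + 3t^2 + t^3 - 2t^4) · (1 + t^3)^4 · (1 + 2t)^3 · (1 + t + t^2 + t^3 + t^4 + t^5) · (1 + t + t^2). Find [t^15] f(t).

2036

(1 + 3t^2 + t^3 - 2t^4) has coefficients 1,0,3,1,-2 for degrees 0…4.
(1 + t^3)^4 has coefficients 1,0,0,4,0,0,6,0,0,4,0,0,1,0,0,0 for degrees 0…15.
Multiplying by (1 + 2t)^3 gives running coefficients 1,6,12,12,24,48,38,36,72,52,24,48,33,6,12,8 for degrees 0…15.
Multiplying by (1 + t + t^2 + t^3 + t^4 + t^5) gives running coefficients 1,7,19,31,55,103,140,170,230,270,270,270,265,235,175,131 for degrees 0…15.
Finally multiplying by (1 + t + t^2), the product of all factors after the first has coefficients 1,8,27,57,105,189,298,413,540,670,770,810,805,770,675,541 for degrees 0…15.
[t^15] = 1·541 + 3·770 + 1·805 − 2·810 = 2036.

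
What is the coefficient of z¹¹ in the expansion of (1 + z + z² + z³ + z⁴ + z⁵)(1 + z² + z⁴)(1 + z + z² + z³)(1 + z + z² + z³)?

20

(1 + z + z² + z³ + z⁴ + z⁵) has coefficients 1,1,1,1,1,1 for degrees 0…5.
(1 + z² + z⁴) has coefficients 1,0,1,0,1,0,0,0,0,0,0,0 for degrees 0…11.
Multiplying by (1 + z + z² + z³) gives running coefficients 1,1,2,2,2,2,1,1,0,0,0,0 for degrees 0…11.
Finally multiplying by (1 + z + z² + z³), the product of all factors after the first has coefficients 1,2,4,6,7,8,7,6,4,2,1,0 for degrees 0…11.
[z¹¹] = 1·0 + 1·1 + 1·2 + 1·4 + 1·6 + 1·7 = 20.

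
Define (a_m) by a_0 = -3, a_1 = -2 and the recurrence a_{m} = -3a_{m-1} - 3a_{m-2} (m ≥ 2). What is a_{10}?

-1944

The ordinary generating function has denominator 1 + 3q + 3q^2.
Iterating the recurrence: a_0,…,a_{10} = -3, -2, 15, -39, 72, -99, 81, 54, -405, 1053, -1944.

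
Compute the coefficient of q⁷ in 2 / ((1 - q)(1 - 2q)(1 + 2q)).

Partial fractions give a closed form: a_n = (-2/3)·1^n + (2)·2^n + (2/3)·(-2)^n.
At n = 7: a_7 = 170.

170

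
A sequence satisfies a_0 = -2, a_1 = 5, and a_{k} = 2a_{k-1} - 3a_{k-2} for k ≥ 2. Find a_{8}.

The ordinary generating function has denominator 1 - 2q + 3q^2.
Iterating the recurrence: a_0,…,a_{8} = -2, 5, 16, 17, -14, -79, -116, 5, 358.

358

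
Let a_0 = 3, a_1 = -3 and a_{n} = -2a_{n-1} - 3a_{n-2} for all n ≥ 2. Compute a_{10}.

The ordinary generating function has denominator 1 + 2t + 3t^2.
Iterating the recurrence: a_0,…,a_{10} = 3, -3, -3, 15, -21, -3, 69, -129, 51, 285, -723.

-723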